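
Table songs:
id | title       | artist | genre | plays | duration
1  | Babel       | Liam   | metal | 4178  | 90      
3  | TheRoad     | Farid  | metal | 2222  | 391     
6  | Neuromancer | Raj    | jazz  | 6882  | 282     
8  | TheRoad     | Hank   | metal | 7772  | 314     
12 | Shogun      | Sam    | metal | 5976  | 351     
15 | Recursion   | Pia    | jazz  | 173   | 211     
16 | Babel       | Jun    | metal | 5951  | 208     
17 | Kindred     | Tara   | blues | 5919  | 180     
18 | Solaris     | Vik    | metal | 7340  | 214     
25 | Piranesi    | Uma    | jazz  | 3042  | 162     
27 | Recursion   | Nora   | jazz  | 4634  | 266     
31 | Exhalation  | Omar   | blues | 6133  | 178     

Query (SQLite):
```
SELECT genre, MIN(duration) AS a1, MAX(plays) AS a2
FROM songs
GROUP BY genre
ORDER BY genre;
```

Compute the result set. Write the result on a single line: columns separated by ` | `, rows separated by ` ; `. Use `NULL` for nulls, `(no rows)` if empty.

blues | 178 | 6133 ; jazz | 162 | 6882 ; metal | 90 | 7772

Group songs by genre.
Per group compute: MIN(duration), MAX(plays).
  blues: ids {17, 31} → MIN(duration)=178, MAX(plays)=6133
  jazz: ids {6, 15, 25, 27} → MIN(duration)=162, MAX(plays)=6882
  metal: ids {1, 3, 8, 12, 16, 18} → MIN(duration)=90, MAX(plays)=7772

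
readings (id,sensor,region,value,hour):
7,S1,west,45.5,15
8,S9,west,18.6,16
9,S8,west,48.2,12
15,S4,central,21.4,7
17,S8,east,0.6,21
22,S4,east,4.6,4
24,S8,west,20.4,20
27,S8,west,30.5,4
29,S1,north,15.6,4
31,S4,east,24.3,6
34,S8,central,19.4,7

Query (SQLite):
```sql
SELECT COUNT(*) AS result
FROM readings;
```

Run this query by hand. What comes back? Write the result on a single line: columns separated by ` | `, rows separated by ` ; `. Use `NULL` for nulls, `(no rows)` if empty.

All value values: [45.5, 18.6, 48.2, 21.4, 0.6, 4.6, 20.4, 30.5, 15.6, 24.3, 19.4].
COUNT(*) counts rows → 11.

11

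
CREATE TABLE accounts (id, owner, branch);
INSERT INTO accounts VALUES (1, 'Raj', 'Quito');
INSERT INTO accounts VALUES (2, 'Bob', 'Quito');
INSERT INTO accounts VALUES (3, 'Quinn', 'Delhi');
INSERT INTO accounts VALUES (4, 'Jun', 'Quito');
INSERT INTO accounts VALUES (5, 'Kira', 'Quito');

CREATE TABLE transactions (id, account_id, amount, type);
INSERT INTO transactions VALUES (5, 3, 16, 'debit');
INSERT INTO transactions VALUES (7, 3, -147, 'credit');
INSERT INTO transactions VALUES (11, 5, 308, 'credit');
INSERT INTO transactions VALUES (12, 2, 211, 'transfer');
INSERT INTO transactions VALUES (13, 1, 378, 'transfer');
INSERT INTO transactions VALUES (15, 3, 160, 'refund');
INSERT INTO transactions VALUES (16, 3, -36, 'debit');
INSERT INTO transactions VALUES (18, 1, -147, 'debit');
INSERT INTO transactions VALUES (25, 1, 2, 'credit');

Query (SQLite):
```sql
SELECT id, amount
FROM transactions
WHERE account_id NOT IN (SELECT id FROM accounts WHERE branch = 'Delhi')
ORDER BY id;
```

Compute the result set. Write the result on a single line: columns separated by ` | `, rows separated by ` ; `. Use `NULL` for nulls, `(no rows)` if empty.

11 | 308 ; 12 | 211 ; 13 | 378 ; 18 | -147 ; 25 | 2

Inner query: accounts.id where branch = 'Delhi'.
Outer: keep transactions rows whose account_id is not in that set.
Inner query → {3}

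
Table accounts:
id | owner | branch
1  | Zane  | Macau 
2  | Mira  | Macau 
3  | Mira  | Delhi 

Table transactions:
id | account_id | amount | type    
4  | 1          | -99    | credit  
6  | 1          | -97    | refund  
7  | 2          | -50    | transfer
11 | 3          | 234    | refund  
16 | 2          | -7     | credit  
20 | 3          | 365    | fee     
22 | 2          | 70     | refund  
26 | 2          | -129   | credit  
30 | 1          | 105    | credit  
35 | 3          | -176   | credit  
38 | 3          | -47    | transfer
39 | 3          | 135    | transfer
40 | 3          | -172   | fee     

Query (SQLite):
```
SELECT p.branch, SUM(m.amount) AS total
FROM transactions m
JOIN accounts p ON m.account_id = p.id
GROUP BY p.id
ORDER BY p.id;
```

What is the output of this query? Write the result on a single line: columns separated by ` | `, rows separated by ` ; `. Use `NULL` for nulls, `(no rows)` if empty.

Join each transactions row to its accounts via account_id.
Group joined rows by accounts.id; compute SUM(m.amount) per group.
  1: ids {4, 6, 30} → SUM(m.amount)=-91
  2: ids {7, 16, 22, 26} → SUM(m.amount)=-116
  3: ids {11, 20, 35, 38, 39, 40} → SUM(m.amount)=339

Macau | -91 ; Macau | -116 ; Delhi | 339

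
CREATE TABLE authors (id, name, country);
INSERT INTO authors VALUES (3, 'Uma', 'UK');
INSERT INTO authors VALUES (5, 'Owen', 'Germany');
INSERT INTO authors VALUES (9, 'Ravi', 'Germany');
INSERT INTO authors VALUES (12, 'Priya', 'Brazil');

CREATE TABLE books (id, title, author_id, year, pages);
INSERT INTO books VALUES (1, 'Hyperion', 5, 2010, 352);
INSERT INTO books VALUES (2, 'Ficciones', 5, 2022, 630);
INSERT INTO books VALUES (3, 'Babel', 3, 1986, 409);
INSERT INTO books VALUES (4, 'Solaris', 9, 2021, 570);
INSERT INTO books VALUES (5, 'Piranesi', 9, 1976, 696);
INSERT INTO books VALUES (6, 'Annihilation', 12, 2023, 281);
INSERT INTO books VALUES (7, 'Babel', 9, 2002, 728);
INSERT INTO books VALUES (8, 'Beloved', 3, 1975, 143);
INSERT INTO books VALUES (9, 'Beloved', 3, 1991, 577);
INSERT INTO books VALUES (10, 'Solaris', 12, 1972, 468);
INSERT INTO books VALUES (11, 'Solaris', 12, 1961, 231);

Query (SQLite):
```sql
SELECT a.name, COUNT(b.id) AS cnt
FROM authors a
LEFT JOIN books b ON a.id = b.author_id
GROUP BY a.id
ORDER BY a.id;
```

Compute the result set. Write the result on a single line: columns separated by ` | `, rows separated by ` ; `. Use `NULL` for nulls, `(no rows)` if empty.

LEFT JOIN keeps every authors row; unmatched ones get NULL for books columns.
Group by authors.id and compute COUNT(b.id). COUNT(col) of an all-NULL group is 0.
  3: ids {3, 8, 9} → COUNT(b.id)=3
  5: ids {1, 2} → COUNT(b.id)=2
  9: ids {4, 5, 7} → COUNT(b.id)=3
  12: ids {6, 10, 11} → COUNT(b.id)=3

Uma | 3 ; Owen | 2 ; Ravi | 3 ; Priya | 3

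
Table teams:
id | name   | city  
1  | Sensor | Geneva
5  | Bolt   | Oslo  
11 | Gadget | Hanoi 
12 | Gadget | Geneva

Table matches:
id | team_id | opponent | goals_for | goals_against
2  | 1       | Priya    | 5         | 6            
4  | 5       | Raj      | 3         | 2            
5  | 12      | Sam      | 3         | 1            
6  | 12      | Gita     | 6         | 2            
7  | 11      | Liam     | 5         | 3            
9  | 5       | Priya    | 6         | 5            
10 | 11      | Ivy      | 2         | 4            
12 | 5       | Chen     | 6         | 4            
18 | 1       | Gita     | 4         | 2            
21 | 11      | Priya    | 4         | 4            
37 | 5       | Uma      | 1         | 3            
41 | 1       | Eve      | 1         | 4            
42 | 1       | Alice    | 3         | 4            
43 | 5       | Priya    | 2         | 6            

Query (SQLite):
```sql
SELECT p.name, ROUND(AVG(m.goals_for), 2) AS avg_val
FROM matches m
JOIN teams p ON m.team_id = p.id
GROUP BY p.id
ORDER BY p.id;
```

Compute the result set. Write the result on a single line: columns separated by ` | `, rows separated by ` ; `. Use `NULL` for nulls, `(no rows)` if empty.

Join each matches row to its teams via team_id.
Group joined rows by teams.id; compute ROUND(AVG(m.goals_for), 2) per group.
  1: ids {2, 18, 41, 42} → ROUND(AVG(m.goals_for), 2)=3.25
  5: ids {4, 9, 12, 37, 43} → ROUND(AVG(m.goals_for), 2)=3.6
  11: ids {7, 10, 21} → ROUND(AVG(m.goals_for), 2)=3.67
  12: ids {5, 6} → ROUND(AVG(m.goals_for), 2)=4.5

Sensor | 3.25 ; Bolt | 3.6 ; Gadget | 3.67 ; Gadget | 4.5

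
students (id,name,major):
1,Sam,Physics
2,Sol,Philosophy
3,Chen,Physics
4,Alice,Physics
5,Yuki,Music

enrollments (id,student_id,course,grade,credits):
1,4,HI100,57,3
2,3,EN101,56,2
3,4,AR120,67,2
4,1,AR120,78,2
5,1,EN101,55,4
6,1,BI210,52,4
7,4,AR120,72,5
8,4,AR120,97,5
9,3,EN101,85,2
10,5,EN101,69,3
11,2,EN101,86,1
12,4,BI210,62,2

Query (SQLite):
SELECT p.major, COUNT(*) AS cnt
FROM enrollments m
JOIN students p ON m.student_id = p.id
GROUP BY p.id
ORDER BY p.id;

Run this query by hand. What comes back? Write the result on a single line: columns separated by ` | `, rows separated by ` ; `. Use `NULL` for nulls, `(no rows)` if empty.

Physics | 3 ; Philosophy | 1 ; Physics | 2 ; Physics | 5 ; Music | 1

Join each enrollments row to its students via student_id.
Group joined rows by students.id; compute COUNT(*) per group.
  1: ids {4, 5, 6} → COUNT(*)=3
  2: ids {11} → COUNT(*)=1
  3: ids {2, 9} → COUNT(*)=2
  4: ids {1, 3, 7, 8, 12} → COUNT(*)=5
  5: ids {10} → COUNT(*)=1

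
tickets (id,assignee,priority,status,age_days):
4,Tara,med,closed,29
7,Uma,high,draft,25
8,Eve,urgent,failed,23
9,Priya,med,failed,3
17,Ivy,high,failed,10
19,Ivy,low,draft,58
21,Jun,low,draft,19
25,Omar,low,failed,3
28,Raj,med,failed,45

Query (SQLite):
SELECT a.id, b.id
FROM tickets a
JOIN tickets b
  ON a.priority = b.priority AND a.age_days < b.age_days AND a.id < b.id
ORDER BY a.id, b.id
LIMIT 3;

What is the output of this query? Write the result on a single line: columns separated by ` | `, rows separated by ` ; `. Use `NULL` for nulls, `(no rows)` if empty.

Pairs (a,b) with same priority, a.age_days < b.age_days, a.id < b.id.
priority groups: high:{7,17} low:{19,21,25} med:{4,9,28} urgent:{8}
Ordered by (a.id, b.id); first 3.

4 | 28 ; 9 | 28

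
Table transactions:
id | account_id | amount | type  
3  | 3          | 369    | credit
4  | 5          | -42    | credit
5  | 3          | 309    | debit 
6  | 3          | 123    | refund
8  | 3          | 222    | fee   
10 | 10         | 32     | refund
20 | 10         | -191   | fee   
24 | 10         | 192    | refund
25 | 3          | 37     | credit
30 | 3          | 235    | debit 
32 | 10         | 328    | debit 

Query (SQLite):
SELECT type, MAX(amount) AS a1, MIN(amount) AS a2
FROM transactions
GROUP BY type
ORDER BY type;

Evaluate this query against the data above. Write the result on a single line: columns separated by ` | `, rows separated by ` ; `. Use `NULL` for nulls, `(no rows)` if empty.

credit | 369 | -42 ; debit | 328 | 235 ; fee | 222 | -191 ; refund | 192 | 32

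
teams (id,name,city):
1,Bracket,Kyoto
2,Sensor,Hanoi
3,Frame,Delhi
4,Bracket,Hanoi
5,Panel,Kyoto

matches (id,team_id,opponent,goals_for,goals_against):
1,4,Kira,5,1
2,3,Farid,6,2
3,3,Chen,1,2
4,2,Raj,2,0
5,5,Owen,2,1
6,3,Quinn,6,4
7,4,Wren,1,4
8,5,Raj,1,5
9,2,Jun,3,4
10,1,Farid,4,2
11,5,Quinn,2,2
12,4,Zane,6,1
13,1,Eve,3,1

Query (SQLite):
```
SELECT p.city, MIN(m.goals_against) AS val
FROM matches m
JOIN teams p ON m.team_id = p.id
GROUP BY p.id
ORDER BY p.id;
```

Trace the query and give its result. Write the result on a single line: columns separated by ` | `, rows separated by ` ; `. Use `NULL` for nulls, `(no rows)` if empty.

Kyoto | 1 ; Hanoi | 0 ; Delhi | 2 ; Hanoi | 1 ; Kyoto | 1

Join each matches row to its teams via team_id.
Group joined rows by teams.id; compute MIN(m.goals_against) per group.
  1: ids {10, 13} → MIN(m.goals_against)=1
  2: ids {4, 9} → MIN(m.goals_against)=0
  3: ids {2, 3, 6} → MIN(m.goals_against)=2
  4: ids {1, 7, 12} → MIN(m.goals_against)=1
  5: ids {5, 8, 11} → MIN(m.goals_against)=1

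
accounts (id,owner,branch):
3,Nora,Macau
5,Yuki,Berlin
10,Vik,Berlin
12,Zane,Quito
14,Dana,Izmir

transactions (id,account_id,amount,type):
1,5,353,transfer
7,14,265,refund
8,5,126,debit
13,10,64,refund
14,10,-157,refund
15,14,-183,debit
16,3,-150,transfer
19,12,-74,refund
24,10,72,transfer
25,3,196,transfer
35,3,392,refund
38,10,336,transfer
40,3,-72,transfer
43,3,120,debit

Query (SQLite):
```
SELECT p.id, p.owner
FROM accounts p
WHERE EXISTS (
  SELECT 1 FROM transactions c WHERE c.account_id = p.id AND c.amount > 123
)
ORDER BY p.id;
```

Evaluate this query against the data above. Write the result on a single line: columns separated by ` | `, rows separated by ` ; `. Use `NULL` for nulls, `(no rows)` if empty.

For each accounts row, check whether any transactions with matching account_id has amount > 123.
Keep rows where that is true.

3 | Nora ; 5 | Yuki ; 10 | Vik ; 14 | Dana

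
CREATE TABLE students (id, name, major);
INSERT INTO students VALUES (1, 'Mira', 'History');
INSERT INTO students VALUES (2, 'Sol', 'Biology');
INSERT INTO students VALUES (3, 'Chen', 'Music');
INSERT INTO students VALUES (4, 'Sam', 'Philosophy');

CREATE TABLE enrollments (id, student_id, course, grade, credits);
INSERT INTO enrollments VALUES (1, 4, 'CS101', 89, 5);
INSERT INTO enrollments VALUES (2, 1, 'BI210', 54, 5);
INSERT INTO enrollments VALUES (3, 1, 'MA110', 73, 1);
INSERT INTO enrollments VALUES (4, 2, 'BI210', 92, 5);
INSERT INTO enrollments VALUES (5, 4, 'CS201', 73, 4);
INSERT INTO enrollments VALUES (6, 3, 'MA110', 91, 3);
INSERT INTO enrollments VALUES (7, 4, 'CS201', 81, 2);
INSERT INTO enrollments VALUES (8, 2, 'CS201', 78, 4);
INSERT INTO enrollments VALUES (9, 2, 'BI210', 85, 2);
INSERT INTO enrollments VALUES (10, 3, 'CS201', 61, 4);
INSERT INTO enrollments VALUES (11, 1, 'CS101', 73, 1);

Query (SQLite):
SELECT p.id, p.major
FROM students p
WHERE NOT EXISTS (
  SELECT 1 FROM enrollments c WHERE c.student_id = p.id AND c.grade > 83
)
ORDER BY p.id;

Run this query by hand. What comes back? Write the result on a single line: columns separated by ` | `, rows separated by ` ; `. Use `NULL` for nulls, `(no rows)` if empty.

For each students row, check whether any enrollments with matching student_id has grade > 83.
Keep rows where that is false.

1 | History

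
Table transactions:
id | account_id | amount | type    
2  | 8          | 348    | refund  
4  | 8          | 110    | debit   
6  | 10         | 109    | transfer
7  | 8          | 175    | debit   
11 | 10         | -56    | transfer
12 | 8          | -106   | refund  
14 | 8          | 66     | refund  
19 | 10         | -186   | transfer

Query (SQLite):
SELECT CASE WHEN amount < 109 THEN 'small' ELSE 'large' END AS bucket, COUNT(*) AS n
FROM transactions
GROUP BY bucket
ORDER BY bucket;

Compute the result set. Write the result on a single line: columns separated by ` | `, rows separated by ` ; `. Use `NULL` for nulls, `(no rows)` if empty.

large | 4 ; small | 4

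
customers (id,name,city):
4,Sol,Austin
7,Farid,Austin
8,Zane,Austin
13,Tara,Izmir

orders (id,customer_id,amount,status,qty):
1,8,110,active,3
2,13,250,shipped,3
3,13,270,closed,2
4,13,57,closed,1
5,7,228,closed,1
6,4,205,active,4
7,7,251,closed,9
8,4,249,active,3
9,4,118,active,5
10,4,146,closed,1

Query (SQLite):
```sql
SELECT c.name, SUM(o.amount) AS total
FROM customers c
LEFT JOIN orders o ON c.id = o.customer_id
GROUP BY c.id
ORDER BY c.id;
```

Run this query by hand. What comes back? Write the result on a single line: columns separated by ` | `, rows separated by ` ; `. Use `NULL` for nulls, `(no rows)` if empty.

LEFT JOIN keeps every customers row; unmatched ones get NULL for orders columns.
Group by customers.id and compute SUM(o.amount). SUM over an all-NULL group is NULL.
  4: ids {6, 8, 9, 10} → SUM(o.amount)=718
  7: ids {5, 7} → SUM(o.amount)=479
  8: ids {1} → SUM(o.amount)=110
  13: ids {2, 3, 4} → SUM(o.amount)=577

Sol | 718 ; Farid | 479 ; Zane | 110 ; Tara | 577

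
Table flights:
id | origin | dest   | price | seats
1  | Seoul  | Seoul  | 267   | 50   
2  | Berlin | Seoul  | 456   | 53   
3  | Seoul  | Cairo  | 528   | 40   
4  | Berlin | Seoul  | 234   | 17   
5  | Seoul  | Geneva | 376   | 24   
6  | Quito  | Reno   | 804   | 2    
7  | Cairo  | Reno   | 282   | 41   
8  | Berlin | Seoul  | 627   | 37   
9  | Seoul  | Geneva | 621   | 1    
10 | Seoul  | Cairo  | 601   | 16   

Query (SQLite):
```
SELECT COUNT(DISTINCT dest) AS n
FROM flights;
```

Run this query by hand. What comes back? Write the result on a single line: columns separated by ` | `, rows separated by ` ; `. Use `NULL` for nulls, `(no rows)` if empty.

4

Count distinct non-NULL dest values.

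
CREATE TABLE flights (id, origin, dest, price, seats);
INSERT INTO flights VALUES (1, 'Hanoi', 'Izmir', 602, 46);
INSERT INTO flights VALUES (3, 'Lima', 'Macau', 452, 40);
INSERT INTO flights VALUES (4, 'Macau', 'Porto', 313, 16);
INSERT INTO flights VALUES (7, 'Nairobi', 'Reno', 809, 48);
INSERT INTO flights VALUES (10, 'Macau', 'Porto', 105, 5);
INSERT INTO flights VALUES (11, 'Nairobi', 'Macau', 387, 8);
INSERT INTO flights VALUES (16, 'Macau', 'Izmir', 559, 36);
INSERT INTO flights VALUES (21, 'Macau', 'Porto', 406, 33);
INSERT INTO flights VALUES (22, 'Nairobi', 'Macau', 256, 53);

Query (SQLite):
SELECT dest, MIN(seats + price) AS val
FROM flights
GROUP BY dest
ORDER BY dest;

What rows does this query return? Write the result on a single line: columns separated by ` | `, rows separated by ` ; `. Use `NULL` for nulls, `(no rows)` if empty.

Izmir | 595 ; Macau | 309 ; Porto | 110 ; Reno | 857

For each row compute seats + price.
Group by dest; take MIN of the expression per group.
  Izmir: ids {1, 16} → MIN(seats + price)=595
  Macau: ids {3, 11, 22} → MIN(seats + price)=309
  Porto: ids {4, 10, 21} → MIN(seats + price)=110
  Reno: ids {7} → MIN(seats + price)=857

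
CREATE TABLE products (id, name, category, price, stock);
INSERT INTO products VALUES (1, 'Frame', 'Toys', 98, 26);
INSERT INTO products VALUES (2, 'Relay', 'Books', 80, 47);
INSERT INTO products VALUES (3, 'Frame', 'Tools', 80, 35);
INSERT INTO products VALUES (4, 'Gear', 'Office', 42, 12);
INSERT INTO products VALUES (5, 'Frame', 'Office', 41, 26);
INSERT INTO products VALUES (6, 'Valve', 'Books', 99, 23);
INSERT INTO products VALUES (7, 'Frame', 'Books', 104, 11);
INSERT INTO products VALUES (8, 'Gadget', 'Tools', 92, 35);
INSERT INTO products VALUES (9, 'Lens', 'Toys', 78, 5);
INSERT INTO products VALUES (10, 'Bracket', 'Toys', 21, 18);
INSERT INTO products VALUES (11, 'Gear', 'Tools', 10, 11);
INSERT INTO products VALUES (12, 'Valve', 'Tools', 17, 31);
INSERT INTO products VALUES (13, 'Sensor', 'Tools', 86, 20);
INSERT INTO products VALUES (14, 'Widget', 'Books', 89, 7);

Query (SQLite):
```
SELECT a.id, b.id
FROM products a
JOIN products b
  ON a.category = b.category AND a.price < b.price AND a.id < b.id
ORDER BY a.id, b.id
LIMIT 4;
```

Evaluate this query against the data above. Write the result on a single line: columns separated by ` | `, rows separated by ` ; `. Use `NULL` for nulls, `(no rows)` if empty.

2 | 6 ; 2 | 7 ; 2 | 14 ; 3 | 8

Pairs (a,b) with same category, a.price < b.price, a.id < b.id.
category groups: Books:{2,6,7,14} Office:{4,5} Tools:{3,8,11,12,13} Toys:{1,9,10}
Ordered by (a.id, b.id); first 4.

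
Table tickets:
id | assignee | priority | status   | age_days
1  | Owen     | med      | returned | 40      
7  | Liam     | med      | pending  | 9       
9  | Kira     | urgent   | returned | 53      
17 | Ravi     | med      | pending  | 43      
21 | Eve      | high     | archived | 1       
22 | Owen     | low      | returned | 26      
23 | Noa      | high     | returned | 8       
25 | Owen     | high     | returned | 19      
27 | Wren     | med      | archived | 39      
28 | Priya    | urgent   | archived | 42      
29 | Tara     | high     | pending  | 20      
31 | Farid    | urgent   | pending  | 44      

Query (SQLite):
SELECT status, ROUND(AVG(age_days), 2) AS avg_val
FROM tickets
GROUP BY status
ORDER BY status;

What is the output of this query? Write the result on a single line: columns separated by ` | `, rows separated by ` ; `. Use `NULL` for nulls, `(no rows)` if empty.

Partition tickets by status; compute ROUND(AVG(age_days), 2) within each group.
  archived: ids {21, 27, 28} → ROUND(AVG(age_days), 2)=27.33
  pending: ids {7, 17, 29, 31} → ROUND(AVG(age_days), 2)=29
  returned: ids {1, 9, 22, 23, 25} → ROUND(AVG(age_days), 2)=29.2

archived | 27.33 ; pending | 29 ; returned | 29.2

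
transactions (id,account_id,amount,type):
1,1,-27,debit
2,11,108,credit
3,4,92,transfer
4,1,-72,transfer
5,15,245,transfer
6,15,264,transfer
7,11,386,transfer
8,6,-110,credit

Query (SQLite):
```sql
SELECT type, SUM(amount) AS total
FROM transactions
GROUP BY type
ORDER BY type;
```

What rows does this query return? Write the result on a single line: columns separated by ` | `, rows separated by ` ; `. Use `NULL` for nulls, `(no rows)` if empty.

credit | -2 ; debit | -27 ; transfer | 915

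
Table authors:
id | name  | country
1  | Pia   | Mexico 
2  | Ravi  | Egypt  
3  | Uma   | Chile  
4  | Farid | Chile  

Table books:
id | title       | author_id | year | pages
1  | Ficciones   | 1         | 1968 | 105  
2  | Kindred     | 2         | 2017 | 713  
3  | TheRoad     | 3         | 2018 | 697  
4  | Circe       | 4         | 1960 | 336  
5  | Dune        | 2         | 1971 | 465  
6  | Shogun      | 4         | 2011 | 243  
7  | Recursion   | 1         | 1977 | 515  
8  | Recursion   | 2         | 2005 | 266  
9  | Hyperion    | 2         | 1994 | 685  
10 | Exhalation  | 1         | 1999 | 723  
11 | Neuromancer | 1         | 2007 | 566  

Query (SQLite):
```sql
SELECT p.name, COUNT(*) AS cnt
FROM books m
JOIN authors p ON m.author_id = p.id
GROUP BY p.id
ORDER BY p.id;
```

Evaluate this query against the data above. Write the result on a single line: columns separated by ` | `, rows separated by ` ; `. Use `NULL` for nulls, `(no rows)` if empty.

Pia | 4 ; Ravi | 4 ; Uma | 1 ; Farid | 2

Join each books row to its authors via author_id.
Group joined rows by authors.id; compute COUNT(*) per group.
  1: ids {1, 7, 10, 11} → COUNT(*)=4
  2: ids {2, 5, 8, 9} → COUNT(*)=4
  3: ids {3} → COUNT(*)=1
  4: ids {4, 6} → COUNT(*)=2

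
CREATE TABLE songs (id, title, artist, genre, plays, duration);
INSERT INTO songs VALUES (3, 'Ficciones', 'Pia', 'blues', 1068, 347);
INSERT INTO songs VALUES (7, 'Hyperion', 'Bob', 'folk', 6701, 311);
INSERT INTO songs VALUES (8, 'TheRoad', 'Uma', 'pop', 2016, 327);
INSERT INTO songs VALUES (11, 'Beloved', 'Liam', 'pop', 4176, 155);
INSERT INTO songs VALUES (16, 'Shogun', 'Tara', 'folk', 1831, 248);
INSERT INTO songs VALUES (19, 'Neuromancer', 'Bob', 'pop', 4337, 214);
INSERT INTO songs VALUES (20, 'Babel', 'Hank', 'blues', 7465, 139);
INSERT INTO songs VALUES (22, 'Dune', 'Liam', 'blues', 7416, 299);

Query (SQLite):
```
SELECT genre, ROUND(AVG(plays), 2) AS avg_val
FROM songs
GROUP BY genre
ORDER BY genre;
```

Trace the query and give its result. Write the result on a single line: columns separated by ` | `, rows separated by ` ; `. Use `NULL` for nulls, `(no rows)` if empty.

Partition songs by genre; compute ROUND(AVG(plays), 2) within each group.
  blues: ids {3, 20, 22} → ROUND(AVG(plays), 2)=5316.33
  folk: ids {7, 16} → ROUND(AVG(plays), 2)=4266
  pop: ids {8, 11, 19} → ROUND(AVG(plays), 2)=3509.67

blues | 5316.33 ; folk | 4266 ; pop | 3509.67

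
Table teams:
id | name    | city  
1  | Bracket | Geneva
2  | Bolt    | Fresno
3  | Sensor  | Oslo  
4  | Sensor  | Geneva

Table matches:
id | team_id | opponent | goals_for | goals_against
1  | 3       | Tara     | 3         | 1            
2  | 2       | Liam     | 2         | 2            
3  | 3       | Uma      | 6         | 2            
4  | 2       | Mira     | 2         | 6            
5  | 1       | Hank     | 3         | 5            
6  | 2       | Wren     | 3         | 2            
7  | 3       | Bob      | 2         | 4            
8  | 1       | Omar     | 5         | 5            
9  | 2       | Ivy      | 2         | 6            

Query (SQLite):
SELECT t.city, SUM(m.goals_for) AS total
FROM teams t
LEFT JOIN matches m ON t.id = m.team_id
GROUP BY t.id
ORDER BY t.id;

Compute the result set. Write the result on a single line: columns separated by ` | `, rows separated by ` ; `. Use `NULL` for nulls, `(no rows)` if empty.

Geneva | 8 ; Fresno | 9 ; Oslo | 11 ; Geneva | NULL

LEFT JOIN keeps every teams row; unmatched ones get NULL for matches columns.
Group by teams.id and compute SUM(m.goals_for). SUM over an all-NULL group is NULL.
  1: ids {5, 8} → SUM(m.goals_for)=8
  2: ids {2, 4, 6, 9} → SUM(m.goals_for)=9
  3: ids {1, 3, 7} → SUM(m.goals_for)=11
  4: ids {—} → SUM(m.goals_for)=NULL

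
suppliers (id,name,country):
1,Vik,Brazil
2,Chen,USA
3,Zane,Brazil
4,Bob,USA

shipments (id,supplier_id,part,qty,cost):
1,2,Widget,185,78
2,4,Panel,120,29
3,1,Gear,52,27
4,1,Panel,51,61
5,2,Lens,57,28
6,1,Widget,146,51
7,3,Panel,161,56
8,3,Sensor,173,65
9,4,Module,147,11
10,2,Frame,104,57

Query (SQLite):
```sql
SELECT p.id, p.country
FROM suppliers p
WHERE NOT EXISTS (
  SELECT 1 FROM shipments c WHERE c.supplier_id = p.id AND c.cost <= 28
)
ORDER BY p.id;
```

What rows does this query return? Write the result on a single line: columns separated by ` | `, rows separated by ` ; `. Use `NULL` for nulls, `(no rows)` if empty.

3 | Brazil

For each suppliers row, check whether any shipments with matching supplier_id has cost <= 28.
Keep rows where that is false.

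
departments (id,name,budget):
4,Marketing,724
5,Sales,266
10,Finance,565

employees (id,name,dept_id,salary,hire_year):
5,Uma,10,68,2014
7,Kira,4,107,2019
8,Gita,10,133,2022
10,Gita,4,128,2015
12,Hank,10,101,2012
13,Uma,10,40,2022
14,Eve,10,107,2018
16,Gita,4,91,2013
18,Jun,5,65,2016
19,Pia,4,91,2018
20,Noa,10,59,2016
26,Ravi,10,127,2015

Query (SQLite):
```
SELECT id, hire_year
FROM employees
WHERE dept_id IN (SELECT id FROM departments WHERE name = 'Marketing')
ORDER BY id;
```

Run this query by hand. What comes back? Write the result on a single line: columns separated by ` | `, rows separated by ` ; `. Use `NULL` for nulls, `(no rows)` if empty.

7 | 2019 ; 10 | 2015 ; 16 | 2013 ; 19 | 2018

Inner query: departments.id where name = 'Marketing'.
Outer: keep employees rows whose dept_id is in that set.
Inner query → {4}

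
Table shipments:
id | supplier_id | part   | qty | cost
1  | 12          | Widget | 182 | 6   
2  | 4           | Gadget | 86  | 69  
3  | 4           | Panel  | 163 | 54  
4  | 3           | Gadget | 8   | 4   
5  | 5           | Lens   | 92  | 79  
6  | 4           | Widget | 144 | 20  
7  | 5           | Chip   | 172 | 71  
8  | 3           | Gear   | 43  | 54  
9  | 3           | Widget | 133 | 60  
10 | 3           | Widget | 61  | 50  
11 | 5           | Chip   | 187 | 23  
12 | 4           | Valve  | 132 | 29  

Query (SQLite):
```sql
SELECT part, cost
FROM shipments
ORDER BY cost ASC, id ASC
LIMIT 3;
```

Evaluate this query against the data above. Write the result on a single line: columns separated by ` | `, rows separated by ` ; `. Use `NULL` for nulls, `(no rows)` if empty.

Sort by cost asc, tiebreak id asc: (4, id=4), (6, id=1), (20, id=6), (23, id=11), (29, id=12), (50, id=10) …. Take first 3.

Gadget | 4 ; Widget | 6 ; Widget | 20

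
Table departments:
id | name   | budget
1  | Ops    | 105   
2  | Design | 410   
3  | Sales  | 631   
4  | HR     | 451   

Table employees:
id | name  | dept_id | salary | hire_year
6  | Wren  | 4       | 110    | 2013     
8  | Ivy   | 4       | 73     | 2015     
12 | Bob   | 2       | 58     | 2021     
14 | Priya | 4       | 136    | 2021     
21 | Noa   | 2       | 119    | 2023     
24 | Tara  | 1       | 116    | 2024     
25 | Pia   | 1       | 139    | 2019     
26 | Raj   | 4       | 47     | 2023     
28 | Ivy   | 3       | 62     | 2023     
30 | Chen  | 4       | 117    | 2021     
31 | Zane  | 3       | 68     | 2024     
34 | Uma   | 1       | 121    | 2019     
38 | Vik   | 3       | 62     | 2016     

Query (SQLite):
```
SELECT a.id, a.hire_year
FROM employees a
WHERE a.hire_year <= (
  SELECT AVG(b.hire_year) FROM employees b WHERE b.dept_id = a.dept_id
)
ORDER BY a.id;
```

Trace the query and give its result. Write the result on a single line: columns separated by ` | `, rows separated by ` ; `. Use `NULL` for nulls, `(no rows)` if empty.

For each employees row a, compute AVG(hire_year) over rows sharing a.dept_id.
Keep row a if a.hire_year <= that per-group AVG.
  dept_id=1: AVG(hire_year) = 2020.666667
  dept_id=2: AVG(hire_year) = 2022.0
  dept_id=3: AVG(hire_year) = 2021.0
  dept_id=4: AVG(hire_year) = 2018.6

6 | 2013 ; 8 | 2015 ; 12 | 2021 ; 25 | 2019 ; 34 | 2019 ; 38 | 2016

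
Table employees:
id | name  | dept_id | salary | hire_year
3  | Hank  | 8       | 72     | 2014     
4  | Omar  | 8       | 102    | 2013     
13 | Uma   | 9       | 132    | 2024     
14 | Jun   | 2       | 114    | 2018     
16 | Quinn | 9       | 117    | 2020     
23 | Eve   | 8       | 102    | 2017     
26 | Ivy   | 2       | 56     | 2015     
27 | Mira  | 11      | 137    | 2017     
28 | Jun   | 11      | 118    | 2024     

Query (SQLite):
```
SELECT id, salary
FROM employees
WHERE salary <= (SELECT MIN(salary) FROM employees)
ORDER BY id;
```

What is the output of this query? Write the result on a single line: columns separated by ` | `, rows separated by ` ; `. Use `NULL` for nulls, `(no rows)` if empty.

26 | 56

Scalar subquery: MIN(salary) over all employees rows = 56.
Keep rows where salary <= that value.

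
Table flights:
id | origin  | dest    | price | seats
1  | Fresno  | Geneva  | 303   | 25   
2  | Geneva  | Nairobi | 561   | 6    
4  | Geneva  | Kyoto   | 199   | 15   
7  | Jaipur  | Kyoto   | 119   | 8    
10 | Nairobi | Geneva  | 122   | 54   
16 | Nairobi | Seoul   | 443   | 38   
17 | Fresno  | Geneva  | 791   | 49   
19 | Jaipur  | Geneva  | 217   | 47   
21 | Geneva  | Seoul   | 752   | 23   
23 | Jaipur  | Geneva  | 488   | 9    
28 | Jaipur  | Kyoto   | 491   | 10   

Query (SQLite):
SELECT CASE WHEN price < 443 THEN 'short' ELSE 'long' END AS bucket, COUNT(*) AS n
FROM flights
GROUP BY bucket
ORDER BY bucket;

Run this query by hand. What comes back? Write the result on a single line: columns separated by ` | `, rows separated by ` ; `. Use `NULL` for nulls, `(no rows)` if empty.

long | 6 ; short | 5

Bucket rows by price < 443 → 'short' else 'long'; count each bucket.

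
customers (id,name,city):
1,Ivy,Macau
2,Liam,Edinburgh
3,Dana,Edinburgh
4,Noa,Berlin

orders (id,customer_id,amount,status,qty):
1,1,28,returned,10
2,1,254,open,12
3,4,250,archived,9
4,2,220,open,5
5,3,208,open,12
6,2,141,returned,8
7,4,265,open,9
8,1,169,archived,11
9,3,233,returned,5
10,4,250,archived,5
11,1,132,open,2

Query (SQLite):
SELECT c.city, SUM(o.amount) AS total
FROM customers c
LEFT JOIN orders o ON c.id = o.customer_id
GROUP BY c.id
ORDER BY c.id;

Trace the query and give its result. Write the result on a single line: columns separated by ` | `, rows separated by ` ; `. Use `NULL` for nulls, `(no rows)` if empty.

LEFT JOIN keeps every customers row; unmatched ones get NULL for orders columns.
Group by customers.id and compute SUM(o.amount). SUM over an all-NULL group is NULL.
  1: ids {1, 2, 8, 11} → SUM(o.amount)=583
  2: ids {4, 6} → SUM(o.amount)=361
  3: ids {5, 9} → SUM(o.amount)=441
  4: ids {3, 7, 10} → SUM(o.amount)=765

Macau | 583 ; Edinburgh | 361 ; Edinburgh | 441 ; Berlin | 765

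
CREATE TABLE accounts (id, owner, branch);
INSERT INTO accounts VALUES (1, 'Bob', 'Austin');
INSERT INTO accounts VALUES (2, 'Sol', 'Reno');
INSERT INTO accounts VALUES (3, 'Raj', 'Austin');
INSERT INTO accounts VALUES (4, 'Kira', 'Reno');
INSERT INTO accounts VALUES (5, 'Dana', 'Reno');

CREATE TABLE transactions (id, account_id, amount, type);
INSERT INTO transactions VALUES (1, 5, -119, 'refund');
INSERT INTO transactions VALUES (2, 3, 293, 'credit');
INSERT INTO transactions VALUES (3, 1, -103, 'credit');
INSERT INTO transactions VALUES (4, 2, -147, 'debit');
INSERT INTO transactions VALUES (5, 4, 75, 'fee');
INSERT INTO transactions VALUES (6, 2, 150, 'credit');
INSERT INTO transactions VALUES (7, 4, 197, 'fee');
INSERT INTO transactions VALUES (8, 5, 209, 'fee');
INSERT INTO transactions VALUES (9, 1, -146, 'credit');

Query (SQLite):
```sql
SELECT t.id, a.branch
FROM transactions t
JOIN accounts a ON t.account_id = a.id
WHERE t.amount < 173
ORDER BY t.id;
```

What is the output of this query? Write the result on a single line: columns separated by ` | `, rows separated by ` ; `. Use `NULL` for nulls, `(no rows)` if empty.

Each transactions row matches the accounts row where account_id = accounts.id.
Then keep rows with t.amount < 173.

1 | Reno ; 3 | Austin ; 4 | Reno ; 5 | Reno ; 6 | Reno ; 9 | Austin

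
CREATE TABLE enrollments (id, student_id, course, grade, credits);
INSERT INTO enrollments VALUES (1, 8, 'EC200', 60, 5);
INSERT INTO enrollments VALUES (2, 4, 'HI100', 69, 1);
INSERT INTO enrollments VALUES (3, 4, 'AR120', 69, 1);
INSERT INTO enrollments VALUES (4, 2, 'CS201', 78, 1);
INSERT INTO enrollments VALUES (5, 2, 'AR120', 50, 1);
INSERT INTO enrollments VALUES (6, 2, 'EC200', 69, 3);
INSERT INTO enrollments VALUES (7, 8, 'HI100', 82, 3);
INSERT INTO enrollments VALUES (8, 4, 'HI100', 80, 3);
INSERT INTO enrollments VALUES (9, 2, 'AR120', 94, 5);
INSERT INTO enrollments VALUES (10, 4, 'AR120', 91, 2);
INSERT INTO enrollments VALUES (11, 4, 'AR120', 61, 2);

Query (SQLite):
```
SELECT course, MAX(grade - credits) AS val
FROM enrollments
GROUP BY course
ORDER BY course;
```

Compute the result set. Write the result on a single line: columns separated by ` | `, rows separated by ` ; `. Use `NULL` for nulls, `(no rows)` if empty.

For each row compute grade - credits.
Group by course; take MAX of the expression per group.
  AR120: ids {3, 5, 9, 10, 11} → MAX(grade - credits)=89
  CS201: ids {4} → MAX(grade - credits)=77
  EC200: ids {1, 6} → MAX(grade - credits)=66
  HI100: ids {2, 7, 8} → MAX(grade - credits)=79

AR120 | 89 ; CS201 | 77 ; EC200 | 66 ; HI100 | 79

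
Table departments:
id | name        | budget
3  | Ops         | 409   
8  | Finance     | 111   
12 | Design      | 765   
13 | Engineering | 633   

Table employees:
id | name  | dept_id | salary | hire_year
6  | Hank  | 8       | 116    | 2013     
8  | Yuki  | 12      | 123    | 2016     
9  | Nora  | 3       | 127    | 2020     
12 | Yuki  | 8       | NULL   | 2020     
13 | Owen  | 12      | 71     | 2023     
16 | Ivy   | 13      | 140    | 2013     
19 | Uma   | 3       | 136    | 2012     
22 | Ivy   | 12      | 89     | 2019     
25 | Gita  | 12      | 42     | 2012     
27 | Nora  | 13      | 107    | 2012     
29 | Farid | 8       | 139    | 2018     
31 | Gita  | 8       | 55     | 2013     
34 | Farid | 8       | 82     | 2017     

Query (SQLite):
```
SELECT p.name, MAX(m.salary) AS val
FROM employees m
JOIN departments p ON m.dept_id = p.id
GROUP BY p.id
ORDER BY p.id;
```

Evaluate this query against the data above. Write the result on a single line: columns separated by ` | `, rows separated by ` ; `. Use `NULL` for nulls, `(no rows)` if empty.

Ops | 136 ; Finance | 139 ; Design | 123 ; Engineering | 140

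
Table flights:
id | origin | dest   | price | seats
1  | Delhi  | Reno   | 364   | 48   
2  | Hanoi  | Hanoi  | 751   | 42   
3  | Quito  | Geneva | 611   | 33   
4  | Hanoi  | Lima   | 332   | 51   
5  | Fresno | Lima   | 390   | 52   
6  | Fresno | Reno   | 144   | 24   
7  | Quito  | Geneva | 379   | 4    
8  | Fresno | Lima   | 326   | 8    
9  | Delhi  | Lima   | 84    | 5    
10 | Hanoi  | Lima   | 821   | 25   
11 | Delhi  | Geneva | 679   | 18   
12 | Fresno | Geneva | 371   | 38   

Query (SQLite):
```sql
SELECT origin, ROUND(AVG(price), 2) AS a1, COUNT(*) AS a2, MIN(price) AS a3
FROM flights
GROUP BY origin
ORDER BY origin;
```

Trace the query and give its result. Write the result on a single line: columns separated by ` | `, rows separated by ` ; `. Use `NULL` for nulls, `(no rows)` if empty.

Delhi | 375.67 | 3 | 84 ; Fresno | 307.75 | 4 | 144 ; Hanoi | 634.67 | 3 | 332 ; Quito | 495 | 2 | 379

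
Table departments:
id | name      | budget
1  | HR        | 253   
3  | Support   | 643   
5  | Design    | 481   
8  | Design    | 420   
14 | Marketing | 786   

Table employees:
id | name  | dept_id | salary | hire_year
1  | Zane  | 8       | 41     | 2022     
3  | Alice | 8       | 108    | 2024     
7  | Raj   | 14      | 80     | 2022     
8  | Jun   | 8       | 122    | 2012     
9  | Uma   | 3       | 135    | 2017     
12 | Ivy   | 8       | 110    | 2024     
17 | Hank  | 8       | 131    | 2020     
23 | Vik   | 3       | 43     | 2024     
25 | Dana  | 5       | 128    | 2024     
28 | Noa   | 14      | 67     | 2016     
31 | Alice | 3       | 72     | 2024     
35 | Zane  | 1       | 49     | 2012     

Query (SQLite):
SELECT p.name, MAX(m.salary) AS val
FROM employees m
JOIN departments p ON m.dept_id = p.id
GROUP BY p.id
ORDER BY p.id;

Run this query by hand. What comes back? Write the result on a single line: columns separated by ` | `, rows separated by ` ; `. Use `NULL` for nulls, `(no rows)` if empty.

Join each employees row to its departments via dept_id.
Group joined rows by departments.id; compute MAX(m.salary) per group.
  1: ids {35} → MAX(m.salary)=49
  3: ids {9, 23, 31} → MAX(m.salary)=135
  5: ids {25} → MAX(m.salary)=128
  8: ids {1, 3, 8, 12, 17} → MAX(m.salary)=131
  14: ids {7, 28} → MAX(m.salary)=80

HR | 49 ; Support | 135 ; Design | 128 ; Design | 131 ; Marketing | 80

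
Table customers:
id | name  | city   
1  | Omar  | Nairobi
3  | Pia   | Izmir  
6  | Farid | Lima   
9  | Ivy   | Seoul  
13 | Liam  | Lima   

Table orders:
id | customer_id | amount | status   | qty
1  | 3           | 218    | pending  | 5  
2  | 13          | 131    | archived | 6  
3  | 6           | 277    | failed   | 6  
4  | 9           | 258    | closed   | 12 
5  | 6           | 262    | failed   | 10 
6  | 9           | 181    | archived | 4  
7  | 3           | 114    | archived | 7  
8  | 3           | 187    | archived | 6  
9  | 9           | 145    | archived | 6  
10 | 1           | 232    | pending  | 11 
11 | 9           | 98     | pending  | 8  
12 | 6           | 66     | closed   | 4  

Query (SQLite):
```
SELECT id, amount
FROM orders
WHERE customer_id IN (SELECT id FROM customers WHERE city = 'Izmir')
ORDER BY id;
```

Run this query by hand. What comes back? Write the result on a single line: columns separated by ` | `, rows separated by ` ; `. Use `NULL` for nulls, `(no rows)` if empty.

Inner query: customers.id where city = 'Izmir'.
Outer: keep orders rows whose customer_id is in that set.
Inner query → {3}

1 | 218 ; 7 | 114 ; 8 | 187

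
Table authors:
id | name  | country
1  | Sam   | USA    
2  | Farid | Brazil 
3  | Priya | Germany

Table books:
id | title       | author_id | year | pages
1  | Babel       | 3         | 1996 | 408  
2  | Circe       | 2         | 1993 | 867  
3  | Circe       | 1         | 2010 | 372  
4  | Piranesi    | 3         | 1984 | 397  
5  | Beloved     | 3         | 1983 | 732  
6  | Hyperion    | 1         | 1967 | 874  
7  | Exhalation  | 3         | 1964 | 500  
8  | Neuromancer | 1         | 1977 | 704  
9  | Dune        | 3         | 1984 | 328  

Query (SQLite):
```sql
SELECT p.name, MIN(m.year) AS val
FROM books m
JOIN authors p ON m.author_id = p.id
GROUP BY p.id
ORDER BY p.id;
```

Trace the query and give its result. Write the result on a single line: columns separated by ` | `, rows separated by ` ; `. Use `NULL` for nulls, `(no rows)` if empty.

Sam | 1967 ; Farid | 1993 ; Priya | 1964

Join each books row to its authors via author_id.
Group joined rows by authors.id; compute MIN(m.year) per group.
  1: ids {3, 6, 8} → MIN(m.year)=1967
  2: ids {2} → MIN(m.year)=1993
  3: ids {1, 4, 5, 7, 9} → MIN(m.year)=1964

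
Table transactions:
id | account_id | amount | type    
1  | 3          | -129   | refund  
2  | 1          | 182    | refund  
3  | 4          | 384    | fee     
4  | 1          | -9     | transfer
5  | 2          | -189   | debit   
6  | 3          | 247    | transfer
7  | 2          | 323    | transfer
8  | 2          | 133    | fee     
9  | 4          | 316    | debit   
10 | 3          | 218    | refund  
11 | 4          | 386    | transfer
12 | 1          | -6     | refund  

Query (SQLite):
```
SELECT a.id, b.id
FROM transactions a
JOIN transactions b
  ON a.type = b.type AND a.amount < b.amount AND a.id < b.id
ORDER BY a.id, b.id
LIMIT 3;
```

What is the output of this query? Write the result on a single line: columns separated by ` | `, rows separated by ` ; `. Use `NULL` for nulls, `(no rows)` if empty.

Pairs (a,b) with same type, a.amount < b.amount, a.id < b.id.
type groups: debit:{5,9} fee:{3,8} refund:{1,2,10,12} transfer:{4,6,7,11}
Ordered by (a.id, b.id); first 3.

1 | 2 ; 1 | 10 ; 1 | 12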